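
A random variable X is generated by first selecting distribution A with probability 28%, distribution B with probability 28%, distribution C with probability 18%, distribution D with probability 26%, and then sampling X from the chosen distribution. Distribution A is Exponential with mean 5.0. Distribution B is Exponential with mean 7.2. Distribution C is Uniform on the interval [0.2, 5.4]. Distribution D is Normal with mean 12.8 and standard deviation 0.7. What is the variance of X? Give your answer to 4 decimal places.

35.0395

Per component, A: μ=5, E[X²]=50; B: μ=7.2, E[X²]=103.68; C: μ=2.8, E[X²]=10.0933; D: μ=12.8, E[X²]=164.33.
E[X] = 0.28·5 + 0.28·7.2 + 0.18·2.8 + 0.26·12.8 = 7.248.
E[X²] = 0.28·50 + 0.28·103.68 + 0.18·10.0933 + 0.26·164.33 = 87.573.
Var(X) = E[X²] − (E[X])² = 87.573 − 52.5335 = 35.0395.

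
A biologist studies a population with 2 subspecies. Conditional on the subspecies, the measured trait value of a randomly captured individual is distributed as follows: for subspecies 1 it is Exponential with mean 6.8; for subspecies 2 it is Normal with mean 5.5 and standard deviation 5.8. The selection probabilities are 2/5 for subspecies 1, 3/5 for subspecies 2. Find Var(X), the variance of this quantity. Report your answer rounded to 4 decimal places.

Per component, 1: μ=6.8, E[X²]=92.48; 2: μ=5.5, E[X²]=63.89.
E[X] = 0.4·6.8 + 0.6·5.5 = 6.02.
E[X²] = 0.4·92.48 + 0.6·63.89 = 75.326.
Var(X) = E[X²] − (E[X])² = 75.326 − 36.2404 = 39.0856.

39.0856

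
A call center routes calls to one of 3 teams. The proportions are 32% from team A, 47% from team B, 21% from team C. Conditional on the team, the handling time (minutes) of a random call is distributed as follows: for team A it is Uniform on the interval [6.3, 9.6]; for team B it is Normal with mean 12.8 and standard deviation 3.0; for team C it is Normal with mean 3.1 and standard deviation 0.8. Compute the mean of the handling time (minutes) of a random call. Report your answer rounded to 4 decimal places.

9.2110

Component means — A: 7.95; B: 12.8; C: 3.1.
E[X] = 0.32·7.95 + 0.47·12.8 + 0.21·3.1 = 9.211.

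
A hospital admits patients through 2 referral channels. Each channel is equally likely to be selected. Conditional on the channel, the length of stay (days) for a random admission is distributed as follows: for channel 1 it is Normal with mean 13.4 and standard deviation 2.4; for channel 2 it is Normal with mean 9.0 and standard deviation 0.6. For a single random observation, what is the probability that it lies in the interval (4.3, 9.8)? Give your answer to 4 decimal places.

0.4878

Conditional on each channel, P(4.3 < X < 9.8): 1: 0.0667324; 2: 0.908789.
By total probability, P(4.3 < X < 9.8) = 0.5·0.0667324 + 0.5·0.908789 = 0.487761.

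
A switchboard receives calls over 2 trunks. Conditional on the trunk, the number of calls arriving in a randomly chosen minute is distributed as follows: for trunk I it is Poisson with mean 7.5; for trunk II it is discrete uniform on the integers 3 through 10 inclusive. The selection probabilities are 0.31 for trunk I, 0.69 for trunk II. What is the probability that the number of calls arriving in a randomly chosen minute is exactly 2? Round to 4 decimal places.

Conditional on each trunk, P(X = 2): I: 0.0155555; II: 0.
By total probability, P(X = 2) = 0.31·0.0155555 + 0.69·0 = 0.0048222.

0.0048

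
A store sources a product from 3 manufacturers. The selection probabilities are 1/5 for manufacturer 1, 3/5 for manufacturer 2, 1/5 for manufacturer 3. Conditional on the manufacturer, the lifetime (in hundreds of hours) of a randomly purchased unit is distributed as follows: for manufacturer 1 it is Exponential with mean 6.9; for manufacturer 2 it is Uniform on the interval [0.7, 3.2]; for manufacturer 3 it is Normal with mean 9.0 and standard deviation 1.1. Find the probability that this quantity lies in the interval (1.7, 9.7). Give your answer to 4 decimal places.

0.6148

Conditional on each manufacturer, P(1.7 < X < 9.7): 1: 0.536456; 2: 0.6; 3: 0.73773.
By total probability, P(1.7 < X < 9.7) = 0.2·0.536456 + 0.6·0.6 + 0.2·0.73773 = 0.614837.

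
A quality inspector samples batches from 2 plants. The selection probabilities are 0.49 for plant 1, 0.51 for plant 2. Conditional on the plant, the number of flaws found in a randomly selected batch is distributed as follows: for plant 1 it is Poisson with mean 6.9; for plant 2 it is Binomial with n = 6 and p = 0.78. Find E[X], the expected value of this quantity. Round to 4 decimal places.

5.7678

Component means — 1: 6.9; 2: 4.68.
E[X] = 0.49·6.9 + 0.51·4.68 = 5.7678.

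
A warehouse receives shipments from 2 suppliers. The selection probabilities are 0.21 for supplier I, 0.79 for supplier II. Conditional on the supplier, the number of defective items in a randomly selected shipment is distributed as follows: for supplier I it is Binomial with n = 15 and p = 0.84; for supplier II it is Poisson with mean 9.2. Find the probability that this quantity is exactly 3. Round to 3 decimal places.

0.010

Conditional on each supplier, P(X = 3): I: 7.59083e-08; II: 0.013113.
By total probability, P(X = 3) = 0.21·7.59083e-08 + 0.79·0.013113 = 0.0103593.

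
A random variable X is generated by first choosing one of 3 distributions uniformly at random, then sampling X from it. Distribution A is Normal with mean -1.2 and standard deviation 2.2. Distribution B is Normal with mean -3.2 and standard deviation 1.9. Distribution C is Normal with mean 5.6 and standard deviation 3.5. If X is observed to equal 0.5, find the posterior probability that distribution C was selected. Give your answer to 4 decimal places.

0.1919

Likelihoods f(0.5 | ·): A: 0.134532; B: 0.0315269; C: 0.0394258.
Posterior ∝ prior × likelihood. Numerator for C: 0.333333·0.0394258 = 0.0131419.
Normalizing constant: 0.333333·0.134532 + 0.333333·0.0315269 + 0.333333·0.0394258 = 0.0684951.
P(C | observation) = 0.0131419 / 0.0684951 = 0.191867.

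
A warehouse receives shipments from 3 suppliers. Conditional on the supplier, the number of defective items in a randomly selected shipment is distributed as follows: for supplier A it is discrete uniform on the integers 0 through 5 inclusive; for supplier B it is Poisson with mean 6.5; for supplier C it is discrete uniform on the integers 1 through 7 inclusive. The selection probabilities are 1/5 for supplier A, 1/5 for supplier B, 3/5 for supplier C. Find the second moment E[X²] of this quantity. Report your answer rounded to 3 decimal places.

For each component E[X²] = Var + (mean)², giving A: 9.16667; B: 48.75; C: 20.
Overall E[X²] = 0.2·9.16667 + 0.2·48.75 + 0.6·20 = 23.5833.

23.583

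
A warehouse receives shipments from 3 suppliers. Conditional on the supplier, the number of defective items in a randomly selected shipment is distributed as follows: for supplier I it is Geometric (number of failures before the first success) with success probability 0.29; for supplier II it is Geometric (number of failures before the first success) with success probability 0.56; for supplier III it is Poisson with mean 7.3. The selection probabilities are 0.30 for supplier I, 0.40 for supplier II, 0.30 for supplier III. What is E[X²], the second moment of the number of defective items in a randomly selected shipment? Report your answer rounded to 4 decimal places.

For each component E[X²] = Var + (mean)², giving I: 14.4364; II: 2.02041; III: 60.59.
Overall E[X²] = 0.3·14.4364 + 0.4·2.02041 + 0.3·60.59 = 23.3161.

23.3161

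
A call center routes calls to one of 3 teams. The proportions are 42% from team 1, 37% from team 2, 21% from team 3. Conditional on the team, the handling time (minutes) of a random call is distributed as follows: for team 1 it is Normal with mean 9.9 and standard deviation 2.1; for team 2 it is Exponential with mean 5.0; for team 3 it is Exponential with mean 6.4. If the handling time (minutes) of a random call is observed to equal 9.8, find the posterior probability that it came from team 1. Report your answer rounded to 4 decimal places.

Likelihoods f(9.8 | ·): 1: 0.189757; 2: 0.0281717; 3: 0.0337914.
Posterior ∝ prior × likelihood. Numerator for 1: 0.42·0.189757 = 0.079698.
Normalizing constant: 0.42·0.189757 + 0.37·0.0281717 + 0.21·0.0337914 = 0.0972178.
P(1 | observation) = 0.079698 / 0.0972178 = 0.819789.

0.8198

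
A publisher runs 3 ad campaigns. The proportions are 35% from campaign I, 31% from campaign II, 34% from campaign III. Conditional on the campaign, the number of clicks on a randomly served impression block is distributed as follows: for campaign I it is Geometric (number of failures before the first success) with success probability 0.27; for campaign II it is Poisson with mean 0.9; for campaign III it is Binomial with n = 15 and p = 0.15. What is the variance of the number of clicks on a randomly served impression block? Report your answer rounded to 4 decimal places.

Per component, I: μ=2.7037, E[X²]=17.3237; II: μ=0.9, E[X²]=1.71; III: μ=2.25, E[X²]=6.975.
E[X] = 0.35·2.7037 + 0.31·0.9 + 0.34·2.25 = 1.9903.
E[X²] = 0.35·17.3237 + 0.31·1.71 + 0.34·6.975 = 8.96491.
Var(X) = E[X²] − (E[X])² = 8.96491 − 3.96128 = 5.00363.

5.0036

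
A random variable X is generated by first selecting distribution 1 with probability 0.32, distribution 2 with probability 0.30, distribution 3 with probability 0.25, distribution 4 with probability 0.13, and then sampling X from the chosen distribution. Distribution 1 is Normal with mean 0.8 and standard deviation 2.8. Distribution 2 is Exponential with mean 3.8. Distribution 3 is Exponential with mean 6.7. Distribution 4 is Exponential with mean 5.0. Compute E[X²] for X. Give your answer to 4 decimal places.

For each component E[X²] = Var + (mean)², giving 1: 8.48; 2: 28.88; 3: 89.78; 4: 50.
Overall E[X²] = 0.32·8.48 + 0.3·28.88 + 0.25·89.78 + 0.13·50 = 40.3226.

40.3226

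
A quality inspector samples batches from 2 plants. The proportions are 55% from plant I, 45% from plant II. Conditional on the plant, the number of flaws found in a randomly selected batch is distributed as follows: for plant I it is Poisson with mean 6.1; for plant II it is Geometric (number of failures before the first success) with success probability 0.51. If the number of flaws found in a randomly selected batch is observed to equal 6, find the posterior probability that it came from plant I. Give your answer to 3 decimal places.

0.965

Likelihoods P(X=6 | ·): I: 0.160491; II: 0.00705906.
Posterior ∝ prior × likelihood. Numerator for I: 0.55·0.160491 = 0.0882699.
Normalizing constant: 0.55·0.160491 + 0.45·0.00705906 = 0.0914465.
P(I | observation) = 0.0882699 / 0.0914465 = 0.965263.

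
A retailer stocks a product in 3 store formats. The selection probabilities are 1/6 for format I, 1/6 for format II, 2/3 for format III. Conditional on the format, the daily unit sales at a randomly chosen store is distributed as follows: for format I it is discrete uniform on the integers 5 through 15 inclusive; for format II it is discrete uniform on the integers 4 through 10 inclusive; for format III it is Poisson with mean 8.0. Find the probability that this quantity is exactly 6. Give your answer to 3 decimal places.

Conditional on each format, P(X = 6): I: 0.0909091; II: 0.142857; III: 0.122138.
By total probability, P(X = 6) = 0.166667·0.0909091 + 0.166667·0.142857 + 0.666667·0.122138 = 0.120387.

0.120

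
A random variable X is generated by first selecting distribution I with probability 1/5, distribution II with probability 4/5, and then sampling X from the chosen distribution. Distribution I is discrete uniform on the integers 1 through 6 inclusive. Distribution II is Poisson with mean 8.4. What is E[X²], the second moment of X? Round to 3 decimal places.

For each component E[X²] = Var + (mean)², giving I: 15.1667; II: 78.96.
Overall E[X²] = 0.2·15.1667 + 0.8·78.96 = 66.2013.

66.201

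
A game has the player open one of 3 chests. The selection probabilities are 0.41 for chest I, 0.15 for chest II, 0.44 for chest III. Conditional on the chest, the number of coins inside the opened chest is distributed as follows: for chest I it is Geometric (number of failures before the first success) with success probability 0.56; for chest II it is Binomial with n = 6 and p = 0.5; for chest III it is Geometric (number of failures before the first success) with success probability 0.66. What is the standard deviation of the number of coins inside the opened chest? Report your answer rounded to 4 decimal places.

1.3660

Per component, I: μ=0.785714, E[X²]=2.02041; II: μ=3, E[X²]=10.5; III: μ=0.515152, E[X²]=1.04591.
E[X] = 0.41·0.785714 + 0.15·3 + 0.44·0.515152 = 0.99881.
E[X²] = 0.41·2.02041 + 0.15·10.5 + 0.44·1.04591 = 2.86357.
Var(X) = E[X²] − (E[X])² = 2.86357 − 0.99762 = 1.86595.
SD(X) = √1.86595 = 1.366.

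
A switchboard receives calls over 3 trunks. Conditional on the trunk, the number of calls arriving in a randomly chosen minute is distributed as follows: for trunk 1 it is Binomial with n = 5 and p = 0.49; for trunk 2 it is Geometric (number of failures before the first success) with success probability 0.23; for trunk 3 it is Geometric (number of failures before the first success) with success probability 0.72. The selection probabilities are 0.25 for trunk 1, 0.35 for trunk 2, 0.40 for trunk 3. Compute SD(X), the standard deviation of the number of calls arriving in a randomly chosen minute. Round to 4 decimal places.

Per component, 1: μ=2.45, E[X²]=7.252; 2: μ=3.34783, E[X²]=25.7637; 3: μ=0.388889, E[X²]=0.691358.
E[X] = 0.25·2.45 + 0.35·3.34783 + 0.4·0.388889 = 1.93979.
E[X²] = 0.25·7.252 + 0.35·25.7637 + 0.4·0.691358 = 11.1068.
Var(X) = E[X²] − (E[X])² = 11.1068 − 3.7628 = 7.34404.
SD(X) = √7.34404 = 2.70999.

2.7100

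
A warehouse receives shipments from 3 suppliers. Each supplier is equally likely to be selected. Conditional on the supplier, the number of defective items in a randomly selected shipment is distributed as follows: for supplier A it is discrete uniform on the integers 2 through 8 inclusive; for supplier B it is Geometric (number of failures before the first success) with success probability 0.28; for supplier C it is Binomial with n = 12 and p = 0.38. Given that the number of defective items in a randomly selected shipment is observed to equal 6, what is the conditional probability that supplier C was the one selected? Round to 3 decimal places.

Likelihoods P(X=6 | ·): A: 0.142857; B: 0.0390079; C: 0.158024.
Posterior ∝ prior × likelihood. Numerator for C: 0.333333·0.158024 = 0.0526747.
Normalizing constant: 0.333333·0.142857 + 0.333333·0.0390079 + 0.333333·0.158024 = 0.113296.
P(C | observation) = 0.0526747 / 0.113296 = 0.464929.

0.465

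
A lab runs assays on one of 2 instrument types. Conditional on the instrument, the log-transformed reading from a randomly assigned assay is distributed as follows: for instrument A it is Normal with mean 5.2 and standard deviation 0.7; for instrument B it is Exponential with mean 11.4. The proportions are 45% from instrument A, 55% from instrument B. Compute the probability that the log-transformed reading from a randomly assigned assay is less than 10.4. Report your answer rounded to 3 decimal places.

Conditional on each instrument, P(X < 10.4): A: 1; B: 0.598393.
By total probability, P(X < 10.4) = 0.45·1 + 0.55·0.598393 = 0.779116.

0.779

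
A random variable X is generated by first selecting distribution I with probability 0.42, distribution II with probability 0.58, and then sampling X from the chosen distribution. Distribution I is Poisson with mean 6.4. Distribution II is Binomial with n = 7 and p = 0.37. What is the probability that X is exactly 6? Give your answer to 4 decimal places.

0.0732

Conditional on each component, P(X = 6): I: 0.158585; II: 0.0113149.
By total probability, P(X = 6) = 0.42·0.158585 + 0.58·0.0113149 = 0.0731684.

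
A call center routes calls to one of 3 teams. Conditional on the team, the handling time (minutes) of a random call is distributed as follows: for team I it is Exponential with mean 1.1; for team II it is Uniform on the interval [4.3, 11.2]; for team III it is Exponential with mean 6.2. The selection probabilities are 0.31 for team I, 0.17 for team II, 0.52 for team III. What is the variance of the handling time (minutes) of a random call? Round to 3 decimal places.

Per component, I: μ=1.1, E[X²]=2.42; II: μ=7.75, E[X²]=64.03; III: μ=6.2, E[X²]=76.88.
E[X] = 0.31·1.1 + 0.17·7.75 + 0.52·6.2 = 4.8825.
E[X²] = 0.31·2.42 + 0.17·64.03 + 0.52·76.88 = 51.6129.
Var(X) = E[X²] − (E[X])² = 51.6129 − 23.8388 = 27.7741.

27.774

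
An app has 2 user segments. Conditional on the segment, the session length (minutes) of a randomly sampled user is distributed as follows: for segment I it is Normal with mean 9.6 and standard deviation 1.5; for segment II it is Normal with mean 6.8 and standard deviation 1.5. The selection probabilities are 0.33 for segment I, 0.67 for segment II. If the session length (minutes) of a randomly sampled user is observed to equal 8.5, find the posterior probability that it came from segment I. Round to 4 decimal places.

0.4171

Likelihoods f(8.5 | ·): I: 0.203255; II: 0.139928.
Posterior ∝ prior × likelihood. Numerator for I: 0.33·0.203255 = 0.0670742.
Normalizing constant: 0.33·0.203255 + 0.67·0.139928 = 0.160826.
P(I | observation) = 0.0670742 / 0.160826 = 0.417061.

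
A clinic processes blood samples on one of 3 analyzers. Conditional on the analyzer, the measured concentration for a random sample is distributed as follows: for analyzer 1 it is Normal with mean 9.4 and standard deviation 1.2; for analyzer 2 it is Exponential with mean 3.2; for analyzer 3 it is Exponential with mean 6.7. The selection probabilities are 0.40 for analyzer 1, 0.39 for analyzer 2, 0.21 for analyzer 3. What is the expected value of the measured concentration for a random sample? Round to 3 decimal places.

6.415

Component means — 1: 9.4; 2: 3.2; 3: 6.7.
E[X] = 0.4·9.4 + 0.39·3.2 + 0.21·6.7 = 6.415.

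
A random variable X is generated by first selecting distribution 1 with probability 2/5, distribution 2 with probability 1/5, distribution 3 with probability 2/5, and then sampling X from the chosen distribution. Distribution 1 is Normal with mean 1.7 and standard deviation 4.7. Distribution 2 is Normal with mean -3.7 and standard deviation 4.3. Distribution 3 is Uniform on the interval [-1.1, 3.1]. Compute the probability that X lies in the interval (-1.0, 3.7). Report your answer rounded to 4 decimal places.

Conditional on each component, P(-1.0 < X < 3.7): 1: 0.38195; 2: 0.222401; 3: 0.97619.
By total probability, P(-1.0 < X < 3.7) = 0.4·0.38195 + 0.2·0.222401 + 0.4·0.97619 = 0.587736.

0.5877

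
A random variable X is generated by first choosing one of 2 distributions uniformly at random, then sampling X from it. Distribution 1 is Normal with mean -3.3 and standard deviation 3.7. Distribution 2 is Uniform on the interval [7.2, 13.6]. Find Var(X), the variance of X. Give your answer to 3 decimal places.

55.474

Per component, 1: μ=-3.3, E[X²]=24.58; 2: μ=10.4, E[X²]=111.573.
E[X] = 0.5·-3.3 + 0.5·10.4 = 3.55.
E[X²] = 0.5·24.58 + 0.5·111.573 = 68.0767.
Var(X) = E[X²] − (E[X])² = 68.0767 − 12.6025 = 55.4742.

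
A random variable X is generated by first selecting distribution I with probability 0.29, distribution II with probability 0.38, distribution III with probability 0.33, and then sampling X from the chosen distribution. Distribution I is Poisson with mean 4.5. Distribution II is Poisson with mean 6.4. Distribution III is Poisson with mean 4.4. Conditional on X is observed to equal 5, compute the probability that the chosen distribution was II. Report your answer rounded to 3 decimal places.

Likelihoods P(X=5 | ·): I: 0.170827; II: 0.148674; III: 0.168728.
Posterior ∝ prior × likelihood. Numerator for II: 0.38·0.148674 = 0.056496.
Normalizing constant: 0.29·0.170827 + 0.38·0.148674 + 0.33·0.168728 = 0.161716.
P(II | observation) = 0.056496 / 0.161716 = 0.349353.

0.349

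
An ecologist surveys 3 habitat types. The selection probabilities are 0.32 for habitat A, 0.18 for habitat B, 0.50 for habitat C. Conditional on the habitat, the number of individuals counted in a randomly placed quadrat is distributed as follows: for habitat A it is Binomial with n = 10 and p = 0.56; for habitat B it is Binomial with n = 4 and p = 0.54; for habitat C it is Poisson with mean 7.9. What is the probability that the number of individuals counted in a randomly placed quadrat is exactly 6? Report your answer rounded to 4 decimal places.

Conditional on each habitat, P(X = 6): A: 0.242749; B: 0; C: 0.125171.
By total probability, P(X = 6) = 0.32·0.242749 + 0.18·0 + 0.5·0.125171 = 0.140265.

0.1403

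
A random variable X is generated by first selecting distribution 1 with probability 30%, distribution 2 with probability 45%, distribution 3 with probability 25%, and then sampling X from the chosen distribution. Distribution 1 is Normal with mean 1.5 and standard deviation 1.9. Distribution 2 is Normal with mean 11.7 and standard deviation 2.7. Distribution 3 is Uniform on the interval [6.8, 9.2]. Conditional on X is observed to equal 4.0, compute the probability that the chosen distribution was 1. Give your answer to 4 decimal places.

Likelihoods f(4.0 | ·): 1: 0.0883505; 2: 0.00253207; 3: 0.
Posterior ∝ prior × likelihood. Numerator for 1: 0.3·0.0883505 = 0.0265052.
Normalizing constant: 0.3·0.0883505 + 0.45·0.00253207 + 0.25·0 = 0.0276446.
P(1 | observation) = 0.0265052 / 0.0276446 = 0.958783.

0.9588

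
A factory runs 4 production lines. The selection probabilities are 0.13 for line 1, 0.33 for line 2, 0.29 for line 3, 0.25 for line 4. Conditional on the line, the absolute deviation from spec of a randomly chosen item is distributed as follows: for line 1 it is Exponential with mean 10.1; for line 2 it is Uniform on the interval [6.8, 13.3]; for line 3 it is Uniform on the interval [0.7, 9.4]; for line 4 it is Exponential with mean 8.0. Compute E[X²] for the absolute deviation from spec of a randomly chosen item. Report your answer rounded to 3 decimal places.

For each component E[X²] = Var + (mean)², giving 1: 204.02; 2: 104.523; 3: 31.81; 4: 128.
Overall E[X²] = 0.13·204.02 + 0.33·104.523 + 0.29·31.81 + 0.25·128 = 102.24.

102.240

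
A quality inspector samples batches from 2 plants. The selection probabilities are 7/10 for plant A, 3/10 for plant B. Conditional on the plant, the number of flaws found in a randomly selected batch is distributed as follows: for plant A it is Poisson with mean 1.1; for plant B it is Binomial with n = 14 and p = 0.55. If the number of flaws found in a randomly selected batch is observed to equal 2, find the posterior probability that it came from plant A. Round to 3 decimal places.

0.996

Likelihoods P(X=2 | ·): A: 0.201387; B: 0.00189809.
Posterior ∝ prior × likelihood. Numerator for A: 0.7·0.201387 = 0.140971.
Normalizing constant: 0.7·0.201387 + 0.3·0.00189809 = 0.14154.
P(A | observation) = 0.140971 / 0.14154 = 0.995977.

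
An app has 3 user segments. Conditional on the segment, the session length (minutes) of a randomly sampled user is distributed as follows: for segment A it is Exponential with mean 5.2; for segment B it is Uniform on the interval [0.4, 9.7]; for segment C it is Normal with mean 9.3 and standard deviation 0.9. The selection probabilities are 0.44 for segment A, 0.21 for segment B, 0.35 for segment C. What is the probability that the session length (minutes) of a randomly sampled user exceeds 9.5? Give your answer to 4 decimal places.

Conditional on each segment, P(X > 9.5): A: 0.160908; B: 0.0215054; C: 0.41207.
By total probability, P(X > 9.5) = 0.44·0.160908 + 0.21·0.0215054 + 0.35·0.41207 = 0.21954.

0.2195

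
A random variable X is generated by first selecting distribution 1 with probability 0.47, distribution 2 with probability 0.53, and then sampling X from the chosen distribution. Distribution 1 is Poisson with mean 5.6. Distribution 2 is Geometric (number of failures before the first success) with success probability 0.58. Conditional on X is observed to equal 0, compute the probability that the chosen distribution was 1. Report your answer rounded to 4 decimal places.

0.0056

Likelihoods P(X=0 | ·): 1: 0.00369786; 2: 0.58.
Posterior ∝ prior × likelihood. Numerator for 1: 0.47·0.00369786 = 0.001738.
Normalizing constant: 0.47·0.00369786 + 0.53·0.58 = 0.309138.
P(1 | observation) = 0.001738 / 0.309138 = 0.00562207.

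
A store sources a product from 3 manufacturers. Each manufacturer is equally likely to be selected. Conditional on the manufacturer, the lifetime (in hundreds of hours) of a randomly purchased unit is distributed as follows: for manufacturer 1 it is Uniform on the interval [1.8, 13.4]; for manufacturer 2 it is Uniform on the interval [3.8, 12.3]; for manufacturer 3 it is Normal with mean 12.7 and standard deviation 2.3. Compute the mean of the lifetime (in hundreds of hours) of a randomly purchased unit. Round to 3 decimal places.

Component means — 1: 7.6; 2: 8.05; 3: 12.7.
E[X] = 0.333333·7.6 + 0.333333·8.05 + 0.333333·12.7 = 9.45.

9.450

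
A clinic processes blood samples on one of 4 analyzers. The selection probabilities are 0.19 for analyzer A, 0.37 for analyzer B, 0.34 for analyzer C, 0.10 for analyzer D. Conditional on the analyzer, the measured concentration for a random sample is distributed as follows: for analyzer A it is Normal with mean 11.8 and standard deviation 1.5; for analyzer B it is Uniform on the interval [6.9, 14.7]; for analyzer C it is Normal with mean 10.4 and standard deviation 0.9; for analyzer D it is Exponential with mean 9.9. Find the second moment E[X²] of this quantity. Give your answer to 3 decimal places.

For each component E[X²] = Var + (mean)², giving A: 141.49; B: 121.71; C: 108.97; D: 196.02.
Overall E[X²] = 0.19·141.49 + 0.37·121.71 + 0.34·108.97 + 0.1·196.02 = 128.568.

128.568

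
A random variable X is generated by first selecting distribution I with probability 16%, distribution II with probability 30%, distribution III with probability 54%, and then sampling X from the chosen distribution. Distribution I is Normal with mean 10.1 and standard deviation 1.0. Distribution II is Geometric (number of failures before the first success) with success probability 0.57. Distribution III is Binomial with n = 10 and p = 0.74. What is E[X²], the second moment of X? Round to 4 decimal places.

47.6587

For each component E[X²] = Var + (mean)², giving I: 103.01; II: 1.89258; III: 56.684.
Overall E[X²] = 0.16·103.01 + 0.3·1.89258 + 0.54·56.684 = 47.6587.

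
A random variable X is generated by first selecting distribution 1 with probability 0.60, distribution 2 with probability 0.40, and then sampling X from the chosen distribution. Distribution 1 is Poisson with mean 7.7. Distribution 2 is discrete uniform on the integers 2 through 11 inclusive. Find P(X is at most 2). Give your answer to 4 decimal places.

Conditional on each component, P(X ≤ 2): 1: 0.0173637; 2: 0.1.
By total probability, P(X ≤ 2) = 0.6·0.0173637 + 0.4·0.1 = 0.0504182.

0.0504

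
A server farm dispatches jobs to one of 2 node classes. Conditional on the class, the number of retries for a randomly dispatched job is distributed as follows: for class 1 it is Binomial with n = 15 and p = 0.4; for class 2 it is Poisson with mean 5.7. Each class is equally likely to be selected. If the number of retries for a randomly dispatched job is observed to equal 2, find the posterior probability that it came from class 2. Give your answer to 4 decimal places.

0.7124

Likelihoods P(X=2 | ·): 1: 0.021942; 2: 0.0543552.
Posterior ∝ prior × likelihood. Numerator for 2: 0.5·0.0543552 = 0.0271776.
Normalizing constant: 0.5·0.021942 + 0.5·0.0543552 = 0.0381486.
P(2 | observation) = 0.0271776 / 0.0381486 = 0.712414.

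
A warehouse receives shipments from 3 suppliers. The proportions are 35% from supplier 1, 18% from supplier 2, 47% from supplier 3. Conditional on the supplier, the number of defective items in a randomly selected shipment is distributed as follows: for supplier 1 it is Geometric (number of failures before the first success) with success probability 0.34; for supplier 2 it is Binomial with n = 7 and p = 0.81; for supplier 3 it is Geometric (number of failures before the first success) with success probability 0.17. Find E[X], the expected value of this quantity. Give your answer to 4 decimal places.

Component means — 1: 1.94118; 2: 5.67; 3: 4.88235.
E[X] = 0.35·1.94118 + 0.18·5.67 + 0.47·4.88235 = 3.99472.

3.9947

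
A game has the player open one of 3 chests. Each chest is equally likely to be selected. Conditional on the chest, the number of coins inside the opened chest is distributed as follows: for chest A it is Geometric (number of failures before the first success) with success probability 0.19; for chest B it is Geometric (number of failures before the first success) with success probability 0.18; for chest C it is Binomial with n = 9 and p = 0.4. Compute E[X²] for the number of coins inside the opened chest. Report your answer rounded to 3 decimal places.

33.931

For each component E[X²] = Var + (mean)², giving A: 40.6122; B: 46.0617; C: 15.12.
Overall E[X²] = 0.333333·40.6122 + 0.333333·46.0617 + 0.333333·15.12 = 33.9313.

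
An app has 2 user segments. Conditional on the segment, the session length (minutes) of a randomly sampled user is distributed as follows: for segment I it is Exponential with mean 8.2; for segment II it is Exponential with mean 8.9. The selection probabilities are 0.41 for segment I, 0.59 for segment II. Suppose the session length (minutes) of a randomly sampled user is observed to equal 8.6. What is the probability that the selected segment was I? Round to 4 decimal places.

Likelihoods f(8.6 | ·): I: 0.0427274; II: 0.0427518.
Posterior ∝ prior × likelihood. Numerator for I: 0.41·0.0427274 = 0.0175182.
Normalizing constant: 0.41·0.0427274 + 0.59·0.0427518 = 0.0427418.
P(I | observation) = 0.0175182 / 0.0427418 = 0.409862.

0.4099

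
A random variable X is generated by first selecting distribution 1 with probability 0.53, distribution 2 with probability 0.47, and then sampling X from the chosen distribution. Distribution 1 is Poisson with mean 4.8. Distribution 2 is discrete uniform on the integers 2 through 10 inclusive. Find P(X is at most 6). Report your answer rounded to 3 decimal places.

0.680

Conditional on each component, P(X ≤ 6): 1: 0.790805; 2: 0.555556.
By total probability, P(X ≤ 6) = 0.53·0.790805 + 0.47·0.555556 = 0.680238.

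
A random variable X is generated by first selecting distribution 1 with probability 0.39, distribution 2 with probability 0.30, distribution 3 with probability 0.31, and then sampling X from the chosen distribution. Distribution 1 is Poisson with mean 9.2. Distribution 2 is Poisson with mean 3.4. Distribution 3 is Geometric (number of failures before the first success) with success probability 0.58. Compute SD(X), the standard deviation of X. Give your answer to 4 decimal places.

Per component, 1: μ=9.2, E[X²]=93.84; 2: μ=3.4, E[X²]=14.96; 3: μ=0.724138, E[X²]=1.77289.
E[X] = 0.39·9.2 + 0.3·3.4 + 0.31·0.724138 = 4.83248.
E[X²] = 0.39·93.84 + 0.3·14.96 + 0.31·1.77289 = 41.6352.
Var(X) = E[X²] − (E[X])² = 41.6352 − 23.3529 = 18.2823.
SD(X) = √18.2823 = 4.27578.

4.2758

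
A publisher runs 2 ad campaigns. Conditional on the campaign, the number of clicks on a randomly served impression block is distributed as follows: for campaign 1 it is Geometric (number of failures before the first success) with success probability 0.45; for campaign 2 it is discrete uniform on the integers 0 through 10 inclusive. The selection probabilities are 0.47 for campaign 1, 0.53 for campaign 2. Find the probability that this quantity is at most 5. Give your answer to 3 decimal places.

Conditional on each campaign, P(X ≤ 5): 1: 0.972319; 2: 0.545455.
By total probability, P(X ≤ 5) = 0.47·0.972319 + 0.53·0.545455 = 0.746081.

0.746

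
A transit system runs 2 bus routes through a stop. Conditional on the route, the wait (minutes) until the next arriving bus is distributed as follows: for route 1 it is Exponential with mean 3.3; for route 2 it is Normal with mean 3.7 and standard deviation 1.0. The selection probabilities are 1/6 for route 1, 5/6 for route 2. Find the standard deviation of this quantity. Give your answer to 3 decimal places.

Per component, 1: μ=3.3, E[X²]=21.78; 2: μ=3.7, E[X²]=14.69.
E[X] = 0.166667·3.3 + 0.833333·3.7 = 3.63333.
E[X²] = 0.166667·21.78 + 0.833333·14.69 = 15.8717.
Var(X) = E[X²] − (E[X])² = 15.8717 − 13.2011 = 2.67056.
SD(X) = √2.67056 = 1.63418.

1.634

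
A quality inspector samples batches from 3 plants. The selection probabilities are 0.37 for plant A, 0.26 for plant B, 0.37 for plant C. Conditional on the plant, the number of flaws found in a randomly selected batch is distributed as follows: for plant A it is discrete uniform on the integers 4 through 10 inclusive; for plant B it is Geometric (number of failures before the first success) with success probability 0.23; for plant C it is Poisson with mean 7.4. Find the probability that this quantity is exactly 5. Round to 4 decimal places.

Conditional on each plant, P(X = 5): A: 0.142857; B: 0.062256; C: 0.113031.
By total probability, P(X = 5) = 0.37·0.142857 + 0.26·0.062256 + 0.37·0.113031 = 0.110865.

0.1109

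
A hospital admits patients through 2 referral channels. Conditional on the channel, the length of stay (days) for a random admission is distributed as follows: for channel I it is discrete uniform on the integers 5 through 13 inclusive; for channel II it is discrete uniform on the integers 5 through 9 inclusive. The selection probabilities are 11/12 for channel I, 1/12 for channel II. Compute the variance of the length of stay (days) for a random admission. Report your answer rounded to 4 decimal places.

Per component, I: μ=9, E[X²]=87.6667; II: μ=7, E[X²]=51.
E[X] = 0.916667·9 + 0.0833333·7 = 8.83333.
E[X²] = 0.916667·87.6667 + 0.0833333·51 = 84.6111.
Var(X) = E[X²] − (E[X])² = 84.6111 − 78.0278 = 6.58333.

6.5833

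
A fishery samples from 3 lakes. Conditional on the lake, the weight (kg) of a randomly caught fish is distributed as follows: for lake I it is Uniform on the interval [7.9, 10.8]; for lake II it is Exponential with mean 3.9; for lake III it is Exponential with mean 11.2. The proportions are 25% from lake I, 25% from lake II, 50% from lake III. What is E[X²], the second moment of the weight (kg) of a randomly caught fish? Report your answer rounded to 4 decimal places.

For each component E[X²] = Var + (mean)², giving I: 88.1233; II: 30.42; III: 250.88.
Overall E[X²] = 0.25·88.1233 + 0.25·30.42 + 0.5·250.88 = 155.076.

155.0758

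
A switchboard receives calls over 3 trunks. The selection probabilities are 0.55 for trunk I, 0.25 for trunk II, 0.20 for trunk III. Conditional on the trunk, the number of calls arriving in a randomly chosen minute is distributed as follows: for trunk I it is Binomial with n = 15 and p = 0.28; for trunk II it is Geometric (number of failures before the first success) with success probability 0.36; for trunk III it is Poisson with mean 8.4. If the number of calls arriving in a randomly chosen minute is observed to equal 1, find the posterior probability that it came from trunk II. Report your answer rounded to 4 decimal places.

Likelihoods P(X=1 | ·): I: 0.0422575; II: 0.2304; III: 0.00188889.
Posterior ∝ prior × likelihood. Numerator for II: 0.25·0.2304 = 0.0576.
Normalizing constant: 0.55·0.0422575 + 0.25·0.2304 + 0.2·0.00188889 = 0.0812194.
P(II | observation) = 0.0576 / 0.0812194 = 0.70919.

0.7092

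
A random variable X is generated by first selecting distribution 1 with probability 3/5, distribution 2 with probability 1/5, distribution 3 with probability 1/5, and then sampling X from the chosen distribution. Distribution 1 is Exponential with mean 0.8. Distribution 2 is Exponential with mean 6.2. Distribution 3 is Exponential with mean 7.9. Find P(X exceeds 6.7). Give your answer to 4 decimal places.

Conditional on each component, P(X > 6.7): 1: 0.00023056; 2: 0.339377; 3: 0.428227.
By total probability, P(X > 6.7) = 0.6·0.00023056 + 0.2·0.339377 + 0.2·0.428227 = 0.153659.

0.1537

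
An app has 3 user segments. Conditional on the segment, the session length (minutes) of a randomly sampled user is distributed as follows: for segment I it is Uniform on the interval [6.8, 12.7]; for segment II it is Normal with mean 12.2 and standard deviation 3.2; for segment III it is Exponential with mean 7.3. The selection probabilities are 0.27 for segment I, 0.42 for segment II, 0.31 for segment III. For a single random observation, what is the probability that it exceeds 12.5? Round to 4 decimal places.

0.2594

Conditional on each segment, P(X > 12.5): I: 0.0338983; II: 0.462654; III: 0.180445.
By total probability, P(X > 12.5) = 0.27·0.0338983 + 0.42·0.462654 + 0.31·0.180445 = 0.259405.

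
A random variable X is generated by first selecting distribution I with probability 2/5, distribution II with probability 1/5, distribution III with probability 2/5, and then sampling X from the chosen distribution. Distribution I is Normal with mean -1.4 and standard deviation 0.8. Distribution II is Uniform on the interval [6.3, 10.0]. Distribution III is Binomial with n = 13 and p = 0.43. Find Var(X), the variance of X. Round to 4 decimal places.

17.3968

Per component, I: μ=-1.4, E[X²]=2.6; II: μ=8.15, E[X²]=67.5633; III: μ=5.59, E[X²]=34.4344.
E[X] = 0.4·-1.4 + 0.2·8.15 + 0.4·5.59 = 3.306.
E[X²] = 0.4·2.6 + 0.2·67.5633 + 0.4·34.4344 = 28.3264.
Var(X) = E[X²] − (E[X])² = 28.3264 − 10.9296 = 17.3968.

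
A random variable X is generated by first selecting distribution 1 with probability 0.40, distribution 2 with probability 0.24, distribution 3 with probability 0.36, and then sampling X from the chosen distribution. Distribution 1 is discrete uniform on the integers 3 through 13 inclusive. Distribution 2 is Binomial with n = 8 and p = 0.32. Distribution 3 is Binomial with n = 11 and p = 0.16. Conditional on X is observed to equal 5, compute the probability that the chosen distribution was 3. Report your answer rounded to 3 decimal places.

0.108

Likelihoods P(X=5 | ·): 1: 0.0909091; 2: 0.0590833; 3: 0.0170184.
Posterior ∝ prior × likelihood. Numerator for 3: 0.36·0.0170184 = 0.00612661.
Normalizing constant: 0.4·0.0909091 + 0.24·0.0590833 + 0.36·0.0170184 = 0.0566702.
P(3 | observation) = 0.00612661 / 0.0566702 = 0.10811.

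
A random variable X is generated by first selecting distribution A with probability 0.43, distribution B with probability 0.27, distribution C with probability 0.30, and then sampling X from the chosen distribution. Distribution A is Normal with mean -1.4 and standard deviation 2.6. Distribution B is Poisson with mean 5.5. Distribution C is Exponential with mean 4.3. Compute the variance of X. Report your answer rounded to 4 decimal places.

19.7742

Per component, A: μ=-1.4, E[X²]=8.72; B: μ=5.5, E[X²]=35.75; C: μ=4.3, E[X²]=36.98.
E[X] = 0.43·-1.4 + 0.27·5.5 + 0.3·4.3 = 2.173.
E[X²] = 0.43·8.72 + 0.27·35.75 + 0.3·36.98 = 24.4961.
Var(X) = E[X²] − (E[X])² = 24.4961 − 4.72193 = 19.7742.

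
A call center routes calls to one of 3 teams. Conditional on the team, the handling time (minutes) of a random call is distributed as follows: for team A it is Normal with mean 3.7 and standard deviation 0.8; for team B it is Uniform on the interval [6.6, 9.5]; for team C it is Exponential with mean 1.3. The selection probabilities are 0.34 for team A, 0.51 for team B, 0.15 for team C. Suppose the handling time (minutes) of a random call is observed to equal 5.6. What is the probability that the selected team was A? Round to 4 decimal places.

Likelihoods f(5.6 | ·): A: 0.0297149; B: 0; C: 0.0103574.
Posterior ∝ prior × likelihood. Numerator for A: 0.34·0.0297149 = 0.0101031.
Normalizing constant: 0.34·0.0297149 + 0.51·0 + 0.15·0.0103574 = 0.0116567.
P(A | observation) = 0.0101031 / 0.0116567 = 0.866719.

0.8667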